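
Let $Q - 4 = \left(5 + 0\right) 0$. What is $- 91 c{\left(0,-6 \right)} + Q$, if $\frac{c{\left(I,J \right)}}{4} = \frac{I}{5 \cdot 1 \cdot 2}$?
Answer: $4$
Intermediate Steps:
$Q = 4$ ($Q = 4 + \left(5 + 0\right) 0 = 4 + 5 \cdot 0 = 4 + 0 = 4$)
$c{\left(I,J \right)} = \frac{2 I}{5}$ ($c{\left(I,J \right)} = 4 \frac{I}{5 \cdot 1 \cdot 2} = 4 \frac{I}{5 \cdot 2} = 4 \frac{I}{10} = \frac{2 I}{5}$)
$- 91 c{\left(0,-6 \right)} + Q = - 91 \cdot \frac{2}{5} \cdot 0 + 4 = \left(-91\right) 0 + 4 = 0 + 4 = 4$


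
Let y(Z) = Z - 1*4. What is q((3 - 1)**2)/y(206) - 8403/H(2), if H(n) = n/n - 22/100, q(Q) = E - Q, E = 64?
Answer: -14144660/1313 ≈ -10773.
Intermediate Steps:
y(Z) = -4 + Z (y(Z) = Z - 4 = -4 + Z)
q(Q) = 64 - Q
H(n) = 39/50 (H(n) = 1 - 22*1/100 = 1 - 11/50 = 39/50)
q((3 - 1)**2)/y(206) - 8403/H(2) = (64 - (3 - 1)**2)/(-4 + 206) - 8403/39/50 = (64 - 1*2**2)/202 - 8403*50/39 = (64 - 1*4)*(1/202) - 140050/13 = (64 - 4)*(1/202) - 140050/13 = 60*(1/202) - 140050/13 = 30/101 - 140050/13 = -14144660/1313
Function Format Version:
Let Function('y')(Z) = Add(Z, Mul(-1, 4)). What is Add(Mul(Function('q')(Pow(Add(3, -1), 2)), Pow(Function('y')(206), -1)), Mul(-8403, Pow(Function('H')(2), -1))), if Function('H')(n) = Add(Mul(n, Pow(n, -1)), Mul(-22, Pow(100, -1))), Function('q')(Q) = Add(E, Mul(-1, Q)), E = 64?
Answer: Rational(-14144660, 1313) ≈ -10773.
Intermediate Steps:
Function('y')(Z) = Add(-4, Z) (Function('y')(Z) = Add(Z, -4) = Add(-4, Z))
Function('q')(Q) = Add(64, Mul(-1, Q))
Function('H')(n) = Rational(39, 50) (Function('H')(n) = Add(1, Mul(-22, Rational(1, 100))) = Add(1, Rational(-11, 50)) = Rational(39, 50))
Add(Mul(Function('q')(Pow(Add(3, -1), 2)), Pow(Function('y')(206), -1)), Mul(-8403, Pow(Function('H')(2), -1))) = Add(Mul(Add(64, Mul(-1, Pow(Add(3, -1), 2))), Pow(Add(-4, 206), -1)), Mul(-8403, Pow(Rational(39, 50), -1))) = Add(Mul(Add(64, Mul(-1, Pow(2, 2))), Pow(202, -1)), Mul(-8403, Rational(50, 39))) = Add(Mul(Add(64, Mul(-1, 4)), Rational(1, 202)), Rational(-140050, 13)) = Add(Mul(Add(64, -4), Rational(1, 202)), Rational(-140050, 13)) = Add(Mul(60, Rational(1, 202)), Rational(-140050, 13)) = Add(Rational(30, 101), Rational(-140050, 13)) = Rational(-14144660, 1313)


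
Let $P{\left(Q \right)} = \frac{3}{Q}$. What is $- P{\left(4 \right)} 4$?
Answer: $-3$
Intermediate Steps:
$- P{\left(4 \right)} 4 = - \frac{3}{4} \cdot 4 = \left(-1\right) \frac{3}{4} \cdot 4 = \left(- \frac{3}{4}\right) 4 = -3$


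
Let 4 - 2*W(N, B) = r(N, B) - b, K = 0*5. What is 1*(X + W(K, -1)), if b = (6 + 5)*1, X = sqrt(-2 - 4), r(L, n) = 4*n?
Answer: 19/2 + I*sqrt(6) ≈ 9.5 + 2.4495*I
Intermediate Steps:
X = I*sqrt(6) (X = sqrt(-6) = I*sqrt(6) ≈ 2.4495*I)
K = 0
b = 11 (b = 11*1 = 11)
W(N, B) = 15/2 - 2*B (W(N, B) = 2 - (4*B - 1*11)/2 = 2 - (4*B - 11)/2 = 2 - (-11 + 4*B)/2 = 2 + (11/2 - 2*B) = 15/2 - 2*B)
1*(X + W(K, -1)) = 1*(I*sqrt(6) + (15/2 - 2*(-1))) = 1*(I*sqrt(6) + (15/2 + 2)) = 1*(I*sqrt(6) + 19/2) = 1*(19/2 + I*sqrt(6)) = 19/2 + I*sqrt(6)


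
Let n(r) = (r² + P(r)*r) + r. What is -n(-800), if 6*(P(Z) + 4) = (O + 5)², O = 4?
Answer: -631600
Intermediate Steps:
P(Z) = 19/2 (P(Z) = -4 + (4 + 5)²/6 = -4 + (⅙)*9² = -4 + (⅙)*81 = -4 + 27/2 = 19/2)
n(r) = r² + 21*r/2 (n(r) = (r² + 19*r/2) + r = r² + 21*r/2)
-n(-800) = -(-800)*(21 + 2*(-800))/2 = -(-800)*(21 - 1600)/2 = -(-800)*(-1579)/2 = -1*631600 = -631600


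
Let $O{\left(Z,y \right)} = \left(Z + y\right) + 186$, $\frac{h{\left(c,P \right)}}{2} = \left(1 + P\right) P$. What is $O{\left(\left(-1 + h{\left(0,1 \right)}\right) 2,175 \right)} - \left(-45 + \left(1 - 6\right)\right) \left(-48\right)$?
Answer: $-2033$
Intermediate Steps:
$h{\left(c,P \right)} = 2 P \left(1 + P\right)$ ($h{\left(c,P \right)} = 2 \left(1 + P\right) P = 2 P \left(1 + P\right)$)
$O{\left(Z,y \right)} = 186 + Z + y$
$O{\left(\left(-1 + h{\left(0,1 \right)}\right) 2,175 \right)} - \left(-45 + \left(1 - 6\right)\right) \left(-48\right) = \left(186 + \left(-1 + 2 \cdot 1 \left(1 + 1\right)\right) 2 + 175\right) - \left(-45 + \left(1 - 6\right)\right) \left(-48\right) = \left(186 + \left(-1 + 2 \cdot 1 \cdot 2\right) 2 + 175\right) - \left(-45 + \left(1 - 6\right)\right) \left(-48\right) = \left(186 + \left(-1 + 4\right) 2 + 175\right) - \left(-45 - 5\right) \left(-48\right) = \left(186 + 3 \cdot 2 + 175\right) - \left(-50\right) \left(-48\right) = \left(186 + 6 + 175\right) - 2400 = 367 - 2400 = -2033$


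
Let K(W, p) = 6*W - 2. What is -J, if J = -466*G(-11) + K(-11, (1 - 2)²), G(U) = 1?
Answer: 534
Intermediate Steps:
K(W, p) = -2 + 6*W
J = -534 (J = -466*1 + (-2 + 6*(-11)) = -466 + (-2 - 66) = -466 - 68 = -534)
-J = -1*(-534) = 534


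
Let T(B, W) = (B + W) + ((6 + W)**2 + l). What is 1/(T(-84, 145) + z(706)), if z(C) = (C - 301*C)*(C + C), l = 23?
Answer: -1/299038715 ≈ -3.3440e-9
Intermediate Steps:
z(C) = -600*C**2 (z(C) = (-300*C)*(2*C) = -600*C**2)
T(B, W) = 23 + B + W + (6 + W)**2 (T(B, W) = (B + W) + ((6 + W)**2 + 23) = (B + W) + (23 + (6 + W)**2) = 23 + B + W + (6 + W)**2)
1/(T(-84, 145) + z(706)) = 1/((23 - 84 + 145 + (6 + 145)**2) - 600*706**2) = 1/((23 - 84 + 145 + 151**2) - 600*498436) = 1/((23 - 84 + 145 + 22801) - 299061600) = 1/(22885 - 299061600) = 1/(-299038715) = -1/299038715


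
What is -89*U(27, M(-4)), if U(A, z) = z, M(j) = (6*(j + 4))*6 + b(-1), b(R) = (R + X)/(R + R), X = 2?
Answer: 89/2 ≈ 44.500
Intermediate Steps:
b(R) = (2 + R)/(2*R) (b(R) = (R + 2)/(R + R) = (2 + R)/((2*R)) = (2 + R)*(1/(2*R)) = (2 + R)/(2*R))
M(j) = 287/2 + 36*j (M(j) = (6*(j + 4))*6 + (1/2)*(2 - 1)/(-1) = (6*(4 + j))*6 + (1/2)*(-1)*1 = (24 + 6*j)*6 - 1/2 = (144 + 36*j) - 1/2 = 287/2 + 36*j)
-89*U(27, M(-4)) = -89*(287/2 + 36*(-4)) = -89*(287/2 - 144) = -89*(-1/2) = 89/2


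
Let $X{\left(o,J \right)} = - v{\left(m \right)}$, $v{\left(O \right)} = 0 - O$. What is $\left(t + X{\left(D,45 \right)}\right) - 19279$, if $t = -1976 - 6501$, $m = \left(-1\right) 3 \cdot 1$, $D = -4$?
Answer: $-27759$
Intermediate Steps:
$m = -3$ ($m = \left(-3\right) 1 = -3$)
$v{\left(O \right)} = - O$
$X{\left(o,J \right)} = -3$ ($X{\left(o,J \right)} = - \left(-1\right) \left(-3\right) = \left(-1\right) 3 = -3$)
$t = -8477$ ($t = -1976 - 6501 = -8477$)
$\left(t + X{\left(D,45 \right)}\right) - 19279 = \left(-8477 - 3\right) - 19279 = -8480 - 19279 = -27759$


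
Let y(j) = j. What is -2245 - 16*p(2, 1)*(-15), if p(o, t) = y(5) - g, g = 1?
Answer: -1285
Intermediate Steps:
p(o, t) = 4 (p(o, t) = 5 - 1*1 = 5 - 1 = 4)
-2245 - 16*p(2, 1)*(-15) = -2245 - 16*4*(-15) = -2245 - 64*(-15) = -2245 - 1*(-960) = -2245 + 960 = -1285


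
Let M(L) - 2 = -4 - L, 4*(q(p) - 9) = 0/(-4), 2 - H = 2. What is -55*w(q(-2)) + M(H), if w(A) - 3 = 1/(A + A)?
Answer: -3061/18 ≈ -170.06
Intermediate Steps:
H = 0 (H = 2 - 1*2 = 2 - 2 = 0)
q(p) = 9 (q(p) = 9 + (0/(-4))/4 = 9 + (0*(-¼))/4 = 9 + (¼)*0 = 9 + 0 = 9)
w(A) = 3 + 1/(2*A) (w(A) = 3 + 1/(A + A) = 3 + 1/(2*A))
M(L) = -2 - L (M(L) = 2 + (-4 - L) = -2 - L)
-55*w(q(-2)) + M(H) = -55*(3 + (½)/9) + (-2 - 1*0) = -55*(3 + (½)*(⅑)) + (-2 + 0) = -55*(3 + 1/18) - 2 = -55*55/18 - 2 = -3025/18 - 2 = -3061/18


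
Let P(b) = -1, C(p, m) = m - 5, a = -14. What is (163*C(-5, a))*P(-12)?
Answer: 3097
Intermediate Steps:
C(p, m) = -5 + m
(163*C(-5, a))*P(-12) = (163*(-5 - 14))*(-1) = (163*(-19))*(-1) = -3097*(-1) = 3097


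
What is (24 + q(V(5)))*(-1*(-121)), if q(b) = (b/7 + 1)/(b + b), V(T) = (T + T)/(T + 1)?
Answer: 103213/35 ≈ 2948.9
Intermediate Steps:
V(T) = 2*T/(1 + T) (V(T) = (2*T)/(1 + T) = 2*T/(1 + T))
q(b) = (1 + b/7)/(2*b) (q(b) = (b*(⅐) + 1)/((2*b)) = (b/7 + 1)*(1/(2*b)) = (1 + b/7)*(1/(2*b)) = (1 + b/7)/(2*b))
(24 + q(V(5)))*(-1*(-121)) = (24 + (7 + 2*5/(1 + 5))/(14*((2*5/(1 + 5)))))*(-1*(-121)) = (24 + (7 + 2*5/6)/(14*((2*5/6))))*121 = (24 + (7 + 2*5*(⅙))/(14*((2*5*(⅙)))))*121 = (24 + (7 + 5/3)/(14*(5/3)))*121 = (24 + (1/14)*(⅗)*(26/3))*121 = (24 + 13/35)*121 = (853/35)*121 = 103213/35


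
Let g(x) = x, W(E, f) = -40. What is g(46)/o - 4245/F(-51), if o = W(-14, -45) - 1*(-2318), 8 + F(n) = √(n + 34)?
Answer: 12894101/30753 + 1415*I*√17/27 ≈ 419.28 + 216.08*I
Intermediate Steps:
F(n) = -8 + √(34 + n) (F(n) = -8 + √(n + 34) = -8 + √(34 + n))
o = 2278 (o = -40 - 1*(-2318) = -40 + 2318 = 2278)
g(46)/o - 4245/F(-51) = 46/2278 - 4245/(-8 + √(34 - 51)) = 46*(1/2278) - 4245/(-8 + √(-17)) = 23/1139 - 4245/(-8 + I*√17)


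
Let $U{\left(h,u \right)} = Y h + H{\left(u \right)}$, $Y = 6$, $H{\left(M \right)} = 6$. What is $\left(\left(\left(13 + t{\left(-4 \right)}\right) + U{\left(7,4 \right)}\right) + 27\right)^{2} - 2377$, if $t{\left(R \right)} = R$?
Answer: $4679$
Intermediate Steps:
$U{\left(h,u \right)} = 6 + 6 h$ ($U{\left(h,u \right)} = 6 h + 6 = 6 + 6 h$)
$\left(\left(\left(13 + t{\left(-4 \right)}\right) + U{\left(7,4 \right)}\right) + 27\right)^{2} - 2377 = \left(\left(\left(13 - 4\right) + \left(6 + 6 \cdot 7\right)\right) + 27\right)^{2} - 2377 = \left(\left(9 + \left(6 + 42\right)\right) + 27\right)^{2} - 2377 = \left(\left(9 + 48\right) + 27\right)^{2} - 2377 = \left(57 + 27\right)^{2} - 2377 = 84^{2} - 2377 = 7056 - 2377 = 4679$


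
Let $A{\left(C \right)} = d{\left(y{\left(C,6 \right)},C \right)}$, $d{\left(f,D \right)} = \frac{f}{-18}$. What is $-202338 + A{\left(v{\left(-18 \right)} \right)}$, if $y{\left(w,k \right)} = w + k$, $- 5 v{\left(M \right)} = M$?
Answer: $- \frac{3035078}{15} \approx -2.0234 \cdot 10^{5}$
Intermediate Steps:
$v{\left(M \right)} = - \frac{M}{5}$
$y{\left(w,k \right)} = k + w$
$d{\left(f,D \right)} = - \frac{f}{18}$ ($d{\left(f,D \right)} = f \left(- \frac{1}{18}\right) = - \frac{f}{18}$)
$A{\left(C \right)} = - \frac{1}{3} - \frac{C}{18}$ ($A{\left(C \right)} = - \frac{6 + C}{18} = - \frac{1}{3} - \frac{C}{18}$)
$-202338 + A{\left(v{\left(-18 \right)} \right)} = -202338 - \left(\frac{1}{3} + \frac{\left(- \frac{1}{5}\right) \left(-18\right)}{18}\right) = -202338 - \frac{8}{15} = - \frac{3035078}{15}$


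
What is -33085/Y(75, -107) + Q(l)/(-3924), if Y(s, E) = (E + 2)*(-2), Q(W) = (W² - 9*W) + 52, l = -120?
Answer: -2218121/13734 ≈ -161.51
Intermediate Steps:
Q(W) = 52 + W² - 9*W
Y(s, E) = -4 - 2*E (Y(s, E) = (2 + E)*(-2) = -4 - 2*E)
-33085/Y(75, -107) + Q(l)/(-3924) = -33085/(-4 - 2*(-107)) + (52 + (-120)² - 9*(-120))/(-3924) = -33085/(-4 + 214) + (52 + 14400 + 1080)*(-1/3924) = -33085/210 + 15532*(-1/3924) = -33085*1/210 - 3883/981 = -6617/42 - 3883/981 = -2218121/13734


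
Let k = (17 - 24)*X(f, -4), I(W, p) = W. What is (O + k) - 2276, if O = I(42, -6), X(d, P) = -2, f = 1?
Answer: -2220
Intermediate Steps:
O = 42
k = 14 (k = (17 - 24)*(-2) = -7*(-2) = 14)
(O + k) - 2276 = (42 + 14) - 2276 = 56 - 2276 = -2220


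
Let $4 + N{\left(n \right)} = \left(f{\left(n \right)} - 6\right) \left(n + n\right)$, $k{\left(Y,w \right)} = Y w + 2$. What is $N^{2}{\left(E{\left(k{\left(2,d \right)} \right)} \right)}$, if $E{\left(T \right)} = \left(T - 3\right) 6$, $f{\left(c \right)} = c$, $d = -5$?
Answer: $90250000$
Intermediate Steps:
$k{\left(Y,w \right)} = 2 + Y w$
$E{\left(T \right)} = -18 + 6 T$ ($E{\left(T \right)} = \left(-3 + T\right) 6 = -18 + 6 T$)
$N{\left(n \right)} = -4 + 2 n \left(-6 + n\right)$ ($N{\left(n \right)} = -4 + \left(n - 6\right) \left(n + n\right) = -4 + \left(-6 + n\right) 2 n = -4 + 2 n \left(-6 + n\right)$)
$N^{2}{\left(E{\left(k{\left(2,d \right)} \right)} \right)} = \left(-4 - 12 \left(-18 + 6 \left(2 + 2 \left(-5\right)\right)\right) + 2 \left(-18 + 6 \left(2 + 2 \left(-5\right)\right)\right)^{2}\right)^{2} = \left(-4 - 12 \left(-18 + 6 \left(2 - 10\right)\right) + 2 \left(-18 + 6 \left(2 - 10\right)\right)^{2}\right)^{2} = \left(-4 - 12 \left(-18 + 6 \left(-8\right)\right) + 2 \left(-18 + 6 \left(-8\right)\right)^{2}\right)^{2} = \left(-4 - 12 \left(-18 - 48\right) + 2 \left(-18 - 48\right)^{2}\right)^{2} = \left(-4 - -792 + 2 \left(-66\right)^{2}\right)^{2} = \left(-4 + 792 + 2 \cdot 4356\right)^{2} = \left(-4 + 792 + 8712\right)^{2} = 9500^{2} = 90250000$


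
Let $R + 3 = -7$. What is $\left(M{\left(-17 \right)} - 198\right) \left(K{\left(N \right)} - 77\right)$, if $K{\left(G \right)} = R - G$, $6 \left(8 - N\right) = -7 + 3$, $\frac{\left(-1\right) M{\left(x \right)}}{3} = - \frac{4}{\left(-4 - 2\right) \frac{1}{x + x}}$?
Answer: $\frac{37310}{3} \approx 12437.0$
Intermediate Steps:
$R = -10$ ($R = -3 - 7 = -10$)
$M{\left(x \right)} = - 4 x$ ($M{\left(x \right)} = - 3 \left(- \frac{4}{\left(-4 - 2\right) \frac{1}{x + x}}\right) = - 3 \left(- \frac{4}{\left(-6\right) \frac{1}{2 x}}\right) = - 3 \left(- \frac{4}{\left(-3\right) \frac{1}{x}}\right) = - 3 \left(- 4 \left(- \frac{x}{3}\right)\right) = - 3 \frac{4 x}{3} = - 4 x$)
$N = \frac{26}{3}$ ($N = 8 - \frac{-7 + 3}{6} = 8 - - \frac{2}{3} = 8 + \frac{2}{3} = \frac{26}{3} \approx 8.6667$)
$K{\left(G \right)} = -10 - G$
$\left(M{\left(-17 \right)} - 198\right) \left(K{\left(N \right)} - 77\right) = \left(\left(-4\right) \left(-17\right) - 198\right) \left(\left(-10 - \frac{26}{3}\right) - 77\right) = \left(68 - 198\right) \left(\left(-10 - \frac{26}{3}\right) - 77\right) = - 130 \left(- \frac{56}{3} - 77\right) = \left(-130\right) \left(- \frac{287}{3}\right) = \frac{37310}{3}$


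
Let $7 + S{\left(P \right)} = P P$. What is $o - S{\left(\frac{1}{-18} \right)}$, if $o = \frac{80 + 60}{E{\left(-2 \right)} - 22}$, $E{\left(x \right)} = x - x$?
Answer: $\frac{2257}{3564} \approx 0.63328$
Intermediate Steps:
$E{\left(x \right)} = 0$
$o = - \frac{70}{11}$ ($o = \frac{80 + 60}{0 - 22} = \frac{140}{-22} = 140 \left(- \frac{1}{22}\right) = - \frac{70}{11} \approx -6.3636$)
$S{\left(P \right)} = -7 + P^{2}$ ($S{\left(P \right)} = -7 + P P = -7 + P^{2}$)
$o - S{\left(\frac{1}{-18} \right)} = - \frac{70}{11} - \left(-7 + \left(\frac{1}{-18}\right)^{2}\right) = - \frac{70}{11} - \left(-7 + \left(- \frac{1}{18}\right)^{2}\right) = - \frac{70}{11} - \left(-7 + \frac{1}{324}\right) = - \frac{70}{11} - - \frac{2267}{324} = - \frac{70}{11} + \frac{2267}{324} = \frac{2257}{3564}$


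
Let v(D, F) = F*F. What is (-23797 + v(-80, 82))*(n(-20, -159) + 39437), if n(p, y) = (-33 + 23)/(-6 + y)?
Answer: -7406398293/11 ≈ -6.7331e+8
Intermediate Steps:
n(p, y) = -10/(-6 + y)
v(D, F) = F²
(-23797 + v(-80, 82))*(n(-20, -159) + 39437) = (-23797 + 82²)*(-10/(-6 - 159) + 39437) = (-23797 + 6724)*(-10/(-165) + 39437) = -17073*(-10*(-1/165) + 39437) = -17073*(2/33 + 39437) = -17073*1301423/33 = -7406398293/11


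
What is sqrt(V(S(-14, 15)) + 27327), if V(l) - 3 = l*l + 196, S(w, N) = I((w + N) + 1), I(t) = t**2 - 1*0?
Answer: sqrt(27542) ≈ 165.96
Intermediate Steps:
I(t) = t**2 (I(t) = t**2 + 0 = t**2)
S(w, N) = (1 + N + w)**2 (S(w, N) = ((w + N) + 1)**2 = ((N + w) + 1)**2 = (1 + N + w)**2)
V(l) = 199 + l**2 (V(l) = 3 + (l*l + 196) = 3 + (l**2 + 196) = 3 + (196 + l**2) = 199 + l**2)
sqrt(V(S(-14, 15)) + 27327) = sqrt((199 + ((1 + 15 - 14)**2)**2) + 27327) = sqrt((199 + (2**2)**2) + 27327) = sqrt((199 + 4**2) + 27327) = sqrt((199 + 16) + 27327) = sqrt(215 + 27327) = sqrt(27542)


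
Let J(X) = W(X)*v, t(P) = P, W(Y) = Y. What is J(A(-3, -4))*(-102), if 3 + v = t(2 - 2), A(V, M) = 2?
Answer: 612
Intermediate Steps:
v = -3 (v = -3 + (2 - 2) = -3 + 0 = -3)
J(X) = -3*X (J(X) = X*(-3) = -3*X)
J(A(-3, -4))*(-102) = -3*2*(-102) = -6*(-102) = 612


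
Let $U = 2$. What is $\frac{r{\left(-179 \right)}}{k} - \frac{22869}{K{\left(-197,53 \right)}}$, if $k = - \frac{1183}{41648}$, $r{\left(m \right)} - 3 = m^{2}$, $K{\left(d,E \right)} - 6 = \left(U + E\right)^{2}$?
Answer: $- \frac{577872030557}{512239} \approx -1.1281 \cdot 10^{6}$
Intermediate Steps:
$K{\left(d,E \right)} = 6 + \left(2 + E\right)^{2}$
$r{\left(m \right)} = 3 + m^{2}$
$k = - \frac{1183}{41648}$ ($k = \left(-1183\right) \frac{1}{41648} = - \frac{1183}{41648} \approx -0.028405$)
$\frac{r{\left(-179 \right)}}{k} - \frac{22869}{K{\left(-197,53 \right)}} = \frac{3 + \left(-179\right)^{2}}{- \frac{1183}{41648}} - \frac{22869}{6 + \left(2 + 53\right)^{2}} = \left(3 + 32041\right) \left(- \frac{41648}{1183}\right) - \frac{22869}{6 + 55^{2}} = 32044 \left(- \frac{41648}{1183}\right) - \frac{22869}{6 + 3025} = - \frac{1334568512}{1183} - \frac{22869}{3031} = - \frac{1334568512}{1183} - \frac{3267}{433} = - \frac{577872030557}{512239}$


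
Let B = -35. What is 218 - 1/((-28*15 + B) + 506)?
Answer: 11117/51 ≈ 217.98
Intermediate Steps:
218 - 1/((-28*15 + B) + 506) = 218 - 1/((-28*15 - 35) + 506) = 218 - 1/((-420 - 35) + 506) = 218 - 1/(-455 + 506) = 218 - 1/51 = 11117/51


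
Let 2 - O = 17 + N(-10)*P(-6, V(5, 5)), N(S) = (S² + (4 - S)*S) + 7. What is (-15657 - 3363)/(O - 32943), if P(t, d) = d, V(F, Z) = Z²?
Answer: 6340/10711 ≈ 0.59192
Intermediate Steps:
N(S) = 7 + S² + S*(4 - S) (N(S) = (S² + S*(4 - S)) + 7 = 7 + S² + S*(4 - S))
O = 810 (O = 2 - (17 + (7 + 4*(-10))*5²) = 2 - (17 + (7 - 40)*25) = 2 - (17 - 33*25) = 2 - (17 - 825) = 2 - 1*(-808) = 2 + 808 = 810)
(-15657 - 3363)/(O - 32943) = (-15657 - 3363)/(810 - 32943) = -19020/(-32133) = -19020*(-1/32133) = 6340/10711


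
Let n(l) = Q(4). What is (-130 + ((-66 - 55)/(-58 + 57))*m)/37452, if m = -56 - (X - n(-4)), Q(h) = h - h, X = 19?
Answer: -9205/37452 ≈ -0.24578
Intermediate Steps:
Q(h) = 0
n(l) = 0
m = -75 (m = -56 - (19 - 1*0) = -56 - (19 + 0) = -56 - 1*19 = -56 - 19 = -75)
(-130 + ((-66 - 55)/(-58 + 57))*m)/37452 = (-130 + ((-66 - 55)/(-58 + 57))*(-75))/37452 = (-130 - 121/(-1)*(-75))*(1/37452) = (-130 - 121*(-1)*(-75))*(1/37452) = (-130 + 121*(-75))*(1/37452) = (-130 - 9075)*(1/37452) = -9205*1/37452 = -9205/37452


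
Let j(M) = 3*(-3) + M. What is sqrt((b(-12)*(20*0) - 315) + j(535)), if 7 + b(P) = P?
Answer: sqrt(211) ≈ 14.526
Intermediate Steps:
b(P) = -7 + P
j(M) = -9 + M
sqrt((b(-12)*(20*0) - 315) + j(535)) = sqrt(((-7 - 12)*(20*0) - 315) + (-9 + 535)) = sqrt((-19*0 - 315) + 526) = sqrt((0 - 315) + 526) = sqrt(-315 + 526) = sqrt(211)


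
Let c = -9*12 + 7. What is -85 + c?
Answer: -186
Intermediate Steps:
c = -101 (c = -108 + 7 = -101)
-85 + c = -85 - 101 = -186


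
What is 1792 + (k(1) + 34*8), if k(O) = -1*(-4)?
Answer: 2068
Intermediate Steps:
k(O) = 4
1792 + (k(1) + 34*8) = 1792 + (4 + 34*8) = 1792 + (4 + 272) = 1792 + 276 = 2068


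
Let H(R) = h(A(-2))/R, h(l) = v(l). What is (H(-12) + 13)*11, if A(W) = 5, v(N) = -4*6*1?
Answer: 165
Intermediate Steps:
v(N) = -24 (v(N) = -24*1 = -24)
h(l) = -24
H(R) = -24/R
(H(-12) + 13)*11 = (-24/(-12) + 13)*11 = (-24*(-1/12) + 13)*11 = (2 + 13)*11 = 15*11 = 165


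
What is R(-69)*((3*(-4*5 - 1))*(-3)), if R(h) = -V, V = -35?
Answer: 6615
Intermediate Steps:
R(h) = 35 (R(h) = -1*(-35) = 35)
R(-69)*((3*(-4*5 - 1))*(-3)) = 35*((3*(-4*5 - 1))*(-3)) = 35*((3*(-20 - 1))*(-3)) = 35*((3*(-21))*(-3)) = 35*(-63*(-3)) = 35*189 = 6615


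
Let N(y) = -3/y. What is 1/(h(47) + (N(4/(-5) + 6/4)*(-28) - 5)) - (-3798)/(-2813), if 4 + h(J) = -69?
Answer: -156703/118146 ≈ -1.3264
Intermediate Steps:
h(J) = -73 (h(J) = -4 - 69 = -73)
1/(h(47) + (N(4/(-5) + 6/4)*(-28) - 5)) - (-3798)/(-2813) = 1/(-73 + (-3/(4/(-5) + 6/4)*(-28) - 5)) - (-3798)/(-2813) = 1/(-73 + (-3/(4*(-⅕) + 6*(¼))*(-28) - 5)) - (-3798)*(-1)/2813 = 1/(-73 + (-3/(-⅘ + 3/2)*(-28) - 5)) - 1*3798/2813 = 1/(-73 + (-3/7/10*(-28) - 5)) - 3798/2813 = 1/(-73 + (-3*10/7*(-28) - 5)) - 3798/2813 = 1/(-73 + (-30/7*(-28) - 5)) - 3798/2813 = 1/(-73 + (120 - 5)) - 3798/2813 = 1/(-73 + 115) - 3798/2813 = 1/42 - 3798/2813 = -156703/118146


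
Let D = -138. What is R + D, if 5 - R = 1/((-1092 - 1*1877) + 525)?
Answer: -325051/2444 ≈ -133.00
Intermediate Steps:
R = 12221/2444 (R = 5 - 1/((-1092 - 1*1877) + 525) = 5 - 1/((-1092 - 1877) + 525) = 5 - 1/(-2969 + 525) = 5 - 1/(-2444) = 5 - 1*(-1/2444) = 5 + 1/2444 = 12221/2444 ≈ 5.0004)
R + D = 12221/2444 - 138 = -325051/2444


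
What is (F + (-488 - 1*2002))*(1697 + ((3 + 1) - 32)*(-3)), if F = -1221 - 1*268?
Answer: -7086599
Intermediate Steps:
F = -1489 (F = -1221 - 268 = -1489)
(F + (-488 - 1*2002))*(1697 + ((3 + 1) - 32)*(-3)) = (-1489 + (-488 - 1*2002))*(1697 + ((3 + 1) - 32)*(-3)) = (-1489 + (-488 - 2002))*(1697 + (4 - 32)*(-3)) = (-1489 - 2490)*(1697 - 28*(-3)) = -3979*(1697 + 84) = -3979*1781 = -7086599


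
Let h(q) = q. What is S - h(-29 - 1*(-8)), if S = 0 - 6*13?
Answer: -57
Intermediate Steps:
S = -78 (S = 0 - 78 = -78)
S - h(-29 - 1*(-8)) = -78 - (-29 - 1*(-8)) = -78 - (-29 + 8) = -78 - 1*(-21) = -78 + 21 = -57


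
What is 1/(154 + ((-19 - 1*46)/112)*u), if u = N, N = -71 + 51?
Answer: 28/4637 ≈ 0.0060384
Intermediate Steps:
N = -20
u = -20
1/(154 + ((-19 - 1*46)/112)*u) = 1/(154 + ((-19 - 1*46)/112)*(-20)) = 1/(154 + ((-19 - 46)*(1/112))*(-20)) = 1/(154 - 65*1/112*(-20)) = 1/(154 - 65/112*(-20)) = 1/(154 + 325/28) = 1/(4637/28) = 28/4637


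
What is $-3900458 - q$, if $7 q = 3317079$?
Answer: $- \frac{30620285}{7} \approx -4.3743 \cdot 10^{6}$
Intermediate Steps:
$q = \frac{3317079}{7}$ ($q = \frac{1}{7} \cdot 3317079 = \frac{3317079}{7} \approx 4.7387 \cdot 10^{5}$)
$-3900458 - q = -3900458 - \frac{3317079}{7} = - \frac{30620285}{7}$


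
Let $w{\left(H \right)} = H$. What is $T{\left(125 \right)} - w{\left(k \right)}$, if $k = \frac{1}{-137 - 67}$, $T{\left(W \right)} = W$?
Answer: $\frac{25501}{204} \approx 125.0$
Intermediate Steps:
$k = - \frac{1}{204}$ ($k = \frac{1}{-204} = - \frac{1}{204} \approx -0.004902$)
$T{\left(125 \right)} - w{\left(k \right)} = 125 - - \frac{1}{204} = 125 + \frac{1}{204} = \frac{25501}{204}$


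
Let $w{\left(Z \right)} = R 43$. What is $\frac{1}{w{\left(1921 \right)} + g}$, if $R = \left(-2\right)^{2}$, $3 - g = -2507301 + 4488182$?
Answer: $- \frac{1}{1980706} \approx -5.0487 \cdot 10^{-7}$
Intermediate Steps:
$g = -1980878$ ($g = 3 - \left(-2507301 + 4488182\right) = 3 - 1980881 = -1980878$)
$R = 4$
$w{\left(Z \right)} = 172$ ($w{\left(Z \right)} = 4 \cdot 43 = 172$)
$\frac{1}{w{\left(1921 \right)} + g} = \frac{1}{172 - 1980878} = \frac{1}{-1980706} = - \frac{1}{1980706}$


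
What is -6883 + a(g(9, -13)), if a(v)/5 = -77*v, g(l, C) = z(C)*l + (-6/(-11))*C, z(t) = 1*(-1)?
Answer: -688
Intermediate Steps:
z(t) = -1
g(l, C) = -l + 6*C/11 (g(l, C) = -l + (-6/(-11))*C = -l + (-6*(-1/11))*C = -l + 6*C/11)
a(v) = -385*v (a(v) = 5*(-77*v) = -385*v)
-6883 + a(g(9, -13)) = -6883 - 385*(-1*9 + (6/11)*(-13)) = -6883 - 385*(-9 - 78/11) = -6883 - 385*(-177/11) = -6883 + 6195 = -688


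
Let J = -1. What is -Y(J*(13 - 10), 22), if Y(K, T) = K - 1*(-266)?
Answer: -263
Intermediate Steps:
Y(K, T) = 266 + K (Y(K, T) = K + 266 = 266 + K)
-Y(J*(13 - 10), 22) = -(266 - (13 - 10)) = -(266 - 1*3) = -(266 - 3) = -1*263 = -263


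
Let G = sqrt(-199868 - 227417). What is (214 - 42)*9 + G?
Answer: 1548 + I*sqrt(427285) ≈ 1548.0 + 653.67*I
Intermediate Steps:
G = I*sqrt(427285) (G = sqrt(-427285) = I*sqrt(427285) ≈ 653.67*I)
(214 - 42)*9 + G = (214 - 42)*9 + I*sqrt(427285) = 172*9 + I*sqrt(427285) = 1548 + I*sqrt(427285)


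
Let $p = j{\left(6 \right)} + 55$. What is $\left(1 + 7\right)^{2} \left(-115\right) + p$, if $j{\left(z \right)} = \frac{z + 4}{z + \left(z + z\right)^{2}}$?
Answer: $- \frac{109574}{15} \approx -7304.9$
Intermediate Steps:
$j{\left(z \right)} = \frac{4 + z}{z + 4 z^{2}}$ ($j{\left(z \right)} = \frac{4 + z}{z + \left(2 z\right)^{2}} = \frac{4 + z}{z + 4 z^{2}}$)
$p = \frac{826}{15}$ ($p = \frac{4 + 6}{6 \left(1 + 4 \cdot 6\right)} + 55 = \frac{1}{6} \frac{1}{1 + 24} \cdot 10 + 55 = \frac{1}{6} \cdot \frac{1}{25} \cdot 10 + 55 = \frac{1}{15} + 55 = \frac{826}{15} \approx 55.067$)
$\left(1 + 7\right)^{2} \left(-115\right) + p = \left(1 + 7\right)^{2} \left(-115\right) + \frac{826}{15} = 8^{2} \left(-115\right) + \frac{826}{15} = 64 \left(-115\right) + \frac{826}{15} = -7360 + \frac{826}{15} = - \frac{109574}{15}$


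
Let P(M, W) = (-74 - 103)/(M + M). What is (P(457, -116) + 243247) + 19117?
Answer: 239800519/914 ≈ 2.6236e+5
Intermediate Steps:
P(M, W) = -177/(2*M) (P(M, W) = -177*1/(2*M) = -177/(2*M))
(P(457, -116) + 243247) + 19117 = (-177/2/457 + 243247) + 19117 = (-177/2*1/457 + 243247) + 19117 = (-177/914 + 243247) + 19117 = 222327581/914 + 19117 = 239800519/914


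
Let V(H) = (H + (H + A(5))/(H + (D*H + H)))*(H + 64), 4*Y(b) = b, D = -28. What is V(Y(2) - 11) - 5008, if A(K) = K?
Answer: -1520836/273 ≈ -5570.8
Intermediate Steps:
Y(b) = b/4
V(H) = (64 + H)*(H - (5 + H)/(26*H)) (V(H) = (H + (H + 5)/(H + (-28*H + H)))*(H + 64) = (H + (5 + H)/(H - 27*H))*(64 + H) = (H + (5 + H)/((-26*H)))*(64 + H) = (H + (5 + H)*(-1/(26*H)))*(64 + H) = (H - (5 + H)/(26*H))*(64 + H) = (64 + H)*(H - (5 + H)/(26*H)))
V(Y(2) - 11) - 5008 = (-69/26 + ((1/4)*2 - 11)**2 - 160/(13*((1/4)*2 - 11)) + 1663*((1/4)*2 - 11)/26) - 5008 = (-69/26 + (1/2 - 11)**2 - 160/(13*(1/2 - 11)) + 1663*(1/2 - 11)/26) - 5008 = (-69/26 + (-21/2)**2 - 160/(13*(-21/2)) + (1663/26)*(-21/2)) - 5008 = (-69/26 + 441/4 - 160/13*(-2/21) - 34923/52) - 5008 = (-69/26 + 441/4 + 320/273 - 34923/52) - 5008 = -153652/273 - 5008 = -1520836/273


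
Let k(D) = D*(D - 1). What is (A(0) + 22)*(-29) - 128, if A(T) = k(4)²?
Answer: -4942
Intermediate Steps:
k(D) = D*(-1 + D)
A(T) = 144 (A(T) = (4*(-1 + 4))² = (4*3)² = 12² = 144)
(A(0) + 22)*(-29) - 128 = (144 + 22)*(-29) - 128 = 166*(-29) - 128 = -4814 - 128 = -4942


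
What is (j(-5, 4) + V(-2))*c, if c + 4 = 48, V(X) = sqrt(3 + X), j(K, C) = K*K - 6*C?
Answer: 88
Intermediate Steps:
j(K, C) = K**2 - 6*C
c = 44 (c = -4 + 48 = 44)
(j(-5, 4) + V(-2))*c = (((-5)**2 - 6*4) + sqrt(3 - 2))*44 = ((25 - 24) + sqrt(1))*44 = (1 + 1)*44 = 2*44 = 88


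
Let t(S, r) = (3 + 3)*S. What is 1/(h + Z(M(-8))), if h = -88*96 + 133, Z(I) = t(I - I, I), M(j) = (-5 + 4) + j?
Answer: -1/8315 ≈ -0.00012026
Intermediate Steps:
t(S, r) = 6*S
M(j) = -1 + j
Z(I) = 0 (Z(I) = 6*(I - I) = 6*0 = 0)
h = -8315 (h = -8448 + 133 = -8315)
1/(h + Z(M(-8))) = 1/(-8315 + 0) = 1/(-8315) = -1/8315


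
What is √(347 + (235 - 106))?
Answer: 2*√119 ≈ 21.817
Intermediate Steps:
√(347 + (235 - 106)) = √(347 + 129) = √476 = 2*√119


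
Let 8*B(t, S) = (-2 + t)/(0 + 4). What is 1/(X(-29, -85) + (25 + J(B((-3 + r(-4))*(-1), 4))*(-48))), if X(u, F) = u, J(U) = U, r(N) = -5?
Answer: -1/13 ≈ -0.076923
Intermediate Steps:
B(t, S) = -1/16 + t/32 (B(t, S) = ((-2 + t)/(0 + 4))/8 = ((-2 + t)/4)/8 = ((-2 + t)*(¼))/8 = (-½ + t/4)/8 = -1/16 + t/32)
1/(X(-29, -85) + (25 + J(B((-3 + r(-4))*(-1), 4))*(-48))) = 1/(-29 + (25 + (-1/16 + ((-3 - 5)*(-1))/32)*(-48))) = 1/(-29 + (25 + (-1/16 + (-8*(-1))/32)*(-48))) = 1/(-29 + (25 + (-1/16 + (1/32)*8)*(-48))) = 1/(-29 + (25 + (-1/16 + ¼)*(-48))) = 1/(-29 + (25 + (3/16)*(-48))) = 1/(-29 + (25 - 9)) = 1/(-29 + 16) = 1/(-13) = -1/13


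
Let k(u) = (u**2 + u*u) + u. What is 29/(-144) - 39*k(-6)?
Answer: -370685/144 ≈ -2574.2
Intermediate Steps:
k(u) = u + 2*u**2 (k(u) = (u**2 + u**2) + u = 2*u**2 + u = u + 2*u**2)
29/(-144) - 39*k(-6) = 29/(-144) - (-234)*(1 + 2*(-6)) = 29*(-1/144) - (-234)*(1 - 12) = -29/144 - (-234)*(-11) = -29/144 - 39*66 = -29/144 - 2574 = -370685/144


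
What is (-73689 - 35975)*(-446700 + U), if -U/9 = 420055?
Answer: 463571112480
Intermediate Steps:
U = -3780495 (U = -9*420055 = -3780495)
(-73689 - 35975)*(-446700 + U) = (-73689 - 35975)*(-446700 - 3780495) = -109664*(-4227195) = 463571112480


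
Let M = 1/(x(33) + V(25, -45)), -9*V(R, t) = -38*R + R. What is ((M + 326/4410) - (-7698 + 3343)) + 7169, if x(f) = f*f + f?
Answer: 280100876254/24305715 ≈ 11524.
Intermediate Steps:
V(R, t) = 37*R/9 (V(R, t) = -(-38*R + R)/9 = -(-37)*R/9 = 37*R/9)
x(f) = f + f² (x(f) = f² + f = f + f²)
M = 9/11023 (M = 1/(33*(1 + 33) + (37/9)*25) = 1/(33*34 + 925/9) = 1/(1122 + 925/9) = 1/(11023/9) = 9/11023 ≈ 0.00081647)
((M + 326/4410) - (-7698 + 3343)) + 7169 = ((9/11023 + 326/4410) - (-7698 + 3343)) + 7169 = ((9/11023 + 326*(1/4410)) - 1*(-4355)) + 7169 = ((9/11023 + 163/2205) + 4355) + 7169 = (1816594/24305715 + 4355) + 7169 = 105853205419/24305715 + 7169 = 280100876254/24305715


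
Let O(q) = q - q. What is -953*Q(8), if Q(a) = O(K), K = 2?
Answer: 0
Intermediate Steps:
O(q) = 0
Q(a) = 0
-953*Q(8) = -953*0 = 0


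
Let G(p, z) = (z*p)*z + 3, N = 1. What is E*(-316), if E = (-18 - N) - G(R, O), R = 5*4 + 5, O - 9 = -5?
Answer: 133352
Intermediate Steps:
O = 4 (O = 9 - 5 = 4)
R = 25 (R = 20 + 5 = 25)
G(p, z) = 3 + p*z² (G(p, z) = (p*z)*z + 3 = p*z² + 3 = 3 + p*z²)
E = -422 (E = (-18 - 1*1) - (3 + 25*4²) = (-18 - 1) - (3 + 25*16) = -19 - (3 + 400) = -19 - 1*403 = -19 - 403 = -422)
E*(-316) = -422*(-316) = 133352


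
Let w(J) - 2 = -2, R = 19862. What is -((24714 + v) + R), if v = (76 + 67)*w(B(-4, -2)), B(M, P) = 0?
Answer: -44576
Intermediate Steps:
w(J) = 0 (w(J) = 2 - 2 = 0)
v = 0 (v = (76 + 67)*0 = 143*0 = 0)
-((24714 + v) + R) = -((24714 + 0) + 19862) = -(24714 + 19862) = -1*44576 = -44576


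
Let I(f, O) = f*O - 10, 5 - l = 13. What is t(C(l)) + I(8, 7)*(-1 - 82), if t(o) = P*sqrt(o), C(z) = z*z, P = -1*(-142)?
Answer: -2682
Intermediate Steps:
P = 142
l = -8 (l = 5 - 1*13 = 5 - 13 = -8)
I(f, O) = -10 + O*f (I(f, O) = O*f - 10 = -10 + O*f)
C(z) = z**2
t(o) = 142*sqrt(o)
t(C(l)) + I(8, 7)*(-1 - 82) = 142*sqrt((-8)**2) + (-10 + 7*8)*(-1 - 82) = 142*sqrt(64) + (-10 + 56)*(-83) = 142*8 + 46*(-83) = 1136 - 3818 = -2682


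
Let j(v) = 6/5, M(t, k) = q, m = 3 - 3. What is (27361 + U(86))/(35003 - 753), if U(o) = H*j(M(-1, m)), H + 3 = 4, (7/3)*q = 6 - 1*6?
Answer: 136811/171250 ≈ 0.79890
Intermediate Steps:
m = 0
q = 0 (q = 3*(6 - 1*6)/7 = 3*(6 - 6)/7 = (3/7)*0 = 0)
M(t, k) = 0
H = 1 (H = -3 + 4 = 1)
j(v) = 6/5 (j(v) = 6*(⅕) = 6/5)
U(o) = 6/5 (U(o) = 1*(6/5) = 6/5)
(27361 + U(86))/(35003 - 753) = (27361 + 6/5)/(35003 - 753) = (136811/5)/34250 = (136811/5)*(1/34250) = 136811/171250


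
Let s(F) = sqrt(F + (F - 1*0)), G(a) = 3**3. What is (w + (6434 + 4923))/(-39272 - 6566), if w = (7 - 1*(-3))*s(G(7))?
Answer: -277/1118 - 15*sqrt(6)/22919 ≈ -0.24937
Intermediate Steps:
G(a) = 27
s(F) = sqrt(2)*sqrt(F) (s(F) = sqrt(F + (F + 0)) = sqrt(F + F) = sqrt(2*F) = sqrt(2)*sqrt(F))
w = 30*sqrt(6) (w = (7 - 1*(-3))*(sqrt(2)*sqrt(27)) = (7 + 3)*(sqrt(2)*(3*sqrt(3))) = 10*(3*sqrt(6)) = 30*sqrt(6) ≈ 73.485)
(w + (6434 + 4923))/(-39272 - 6566) = (30*sqrt(6) + (6434 + 4923))/(-39272 - 6566) = (30*sqrt(6) + 11357)/(-45838) = (11357 + 30*sqrt(6))*(-1/45838) = -277/1118 - 15*sqrt(6)/22919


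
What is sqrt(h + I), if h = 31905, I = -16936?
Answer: sqrt(14969) ≈ 122.35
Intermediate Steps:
sqrt(h + I) = sqrt(31905 - 16936) = sqrt(14969)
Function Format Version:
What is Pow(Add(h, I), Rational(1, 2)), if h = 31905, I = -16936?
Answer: Pow(14969, Rational(1, 2)) ≈ 122.35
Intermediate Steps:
Pow(Add(h, I), Rational(1, 2)) = Pow(Add(31905, -16936), Rational(1, 2)) = Pow(14969, Rational(1, 2))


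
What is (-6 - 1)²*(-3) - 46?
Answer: -193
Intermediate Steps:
(-6 - 1)²*(-3) - 46 = (-7)²*(-3) - 46 = 49*(-3) - 46 = -147 - 46 = -193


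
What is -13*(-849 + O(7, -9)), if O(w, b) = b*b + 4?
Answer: 9932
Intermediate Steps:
O(w, b) = 4 + b**2 (O(w, b) = b**2 + 4 = 4 + b**2)
-13*(-849 + O(7, -9)) = -13*(-849 + (4 + (-9)**2)) = -13*(-849 + (4 + 81)) = -13*(-849 + 85) = -13*(-764) = 9932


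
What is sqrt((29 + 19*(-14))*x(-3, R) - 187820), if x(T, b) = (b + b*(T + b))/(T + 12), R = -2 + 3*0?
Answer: 2*I*sqrt(423069)/3 ≈ 433.63*I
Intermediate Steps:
R = -2 (R = -2 + 0 = -2)
x(T, b) = (b + b*(T + b))/(12 + T)
sqrt((29 + 19*(-14))*x(-3, R) - 187820) = sqrt((29 + 19*(-14))*(-2*(1 - 3 - 2)/(12 - 3)) - 187820) = sqrt((29 - 266)*(-2*(-4)/9) - 187820) = sqrt(-(-474)*(-4)/9 - 187820) = sqrt(-237*8/9 - 187820) = sqrt(-632/3 - 187820) = sqrt(-564092/3) = 2*I*sqrt(423069)/3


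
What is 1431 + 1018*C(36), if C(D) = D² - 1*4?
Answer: 1316687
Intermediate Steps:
C(D) = -4 + D² (C(D) = D² - 4 = -4 + D²)
1431 + 1018*C(36) = 1431 + 1018*(-4 + 36²) = 1431 + 1018*(-4 + 1296) = 1431 + 1018*1292 = 1431 + 1315256 = 1316687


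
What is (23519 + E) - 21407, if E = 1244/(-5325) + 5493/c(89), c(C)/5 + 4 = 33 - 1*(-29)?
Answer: 658069093/308850 ≈ 2130.7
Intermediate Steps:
c(C) = 290 (c(C) = -20 + 5*(33 - 1*(-29)) = -20 + 5*(33 + 29) = -20 + 5*62 = -20 + 310 = 290)
E = 5777893/308850 (E = 1244/(-5325) + 5493/290 = 1244*(-1/5325) + 5493*(1/290) = -1244/5325 + 5493/290 = 5777893/308850 ≈ 18.708)
(23519 + E) - 21407 = (23519 + 5777893/308850) - 21407 = 7269621043/308850 - 21407 = 658069093/308850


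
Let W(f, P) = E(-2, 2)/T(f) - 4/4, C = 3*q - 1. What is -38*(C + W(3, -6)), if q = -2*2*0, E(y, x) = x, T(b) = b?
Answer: 152/3 ≈ 50.667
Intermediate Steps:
q = 0 (q = -4*0 = 0)
C = -1 (C = 3*0 - 1 = 0 - 1 = -1)
W(f, P) = -1 + 2/f (W(f, P) = 2/f - 4/4 = 2/f - 4*¼ = 2/f - 1 = -1 + 2/f)
-38*(C + W(3, -6)) = -38*(-1 + (2 - 1*3)/3) = -38*(-1 + (2 - 3)/3) = -38*(-1 + (⅓)*(-1)) = -38*(-1 - ⅓) = -38*(-4/3) = 152/3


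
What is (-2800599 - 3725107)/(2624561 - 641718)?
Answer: -6525706/1982843 ≈ -3.2911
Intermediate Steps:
(-2800599 - 3725107)/(2624561 - 641718) = -6525706/1982843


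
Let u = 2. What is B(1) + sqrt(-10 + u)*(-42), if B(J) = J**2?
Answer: 1 - 84*I*sqrt(2) ≈ 1.0 - 118.79*I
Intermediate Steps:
B(1) + sqrt(-10 + u)*(-42) = 1**2 + sqrt(-10 + 2)*(-42) = 1 + sqrt(-8)*(-42) = 1 + (2*I*sqrt(2))*(-42) = 1 - 84*I*sqrt(2)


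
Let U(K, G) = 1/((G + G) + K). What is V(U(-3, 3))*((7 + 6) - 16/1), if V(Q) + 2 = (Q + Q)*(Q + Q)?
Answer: 14/3 ≈ 4.6667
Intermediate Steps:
U(K, G) = 1/(K + 2*G) (U(K, G) = 1/(2*G + K) = 1/(K + 2*G))
V(Q) = -2 + 4*Q**2 (V(Q) = -2 + (Q + Q)*(Q + Q) = -2 + (2*Q)*(2*Q) = -2 + 4*Q**2)
V(U(-3, 3))*((7 + 6) - 16/1) = (-2 + 4*(1/(-3 + 2*3))**2)*((7 + 6) - 16/1) = (-2 + 4*(1/(-3 + 6))**2)*(13 - 16*1) = (-2 + 4*(1/3)**2)*(13 - 16) = (-2 + 4*(1/3)**2)*(-3) = (-2 + 4*(1/9))*(-3) = (-2 + 4/9)*(-3) = -14/9*(-3) = 14/3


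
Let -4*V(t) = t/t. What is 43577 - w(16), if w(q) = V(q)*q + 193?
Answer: 43388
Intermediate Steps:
V(t) = -¼ (V(t) = -t/(4*t) = -¼*1 = -¼)
w(q) = 193 - q/4 (w(q) = -q/4 + 193 = 193 - q/4)
43577 - w(16) = 43577 - (193 - ¼*16) = 43577 - (193 - 4) = 43577 - 1*189 = 43577 - 189 = 43388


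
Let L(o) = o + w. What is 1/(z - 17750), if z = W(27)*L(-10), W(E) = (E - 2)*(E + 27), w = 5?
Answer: -1/24500 ≈ -4.0816e-5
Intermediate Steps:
W(E) = (-2 + E)*(27 + E)
L(o) = 5 + o (L(o) = o + 5 = 5 + o)
z = -6750 (z = (-54 + 27² + 25*27)*(5 - 10) = (-54 + 729 + 675)*(-5) = 1350*(-5) = -6750)
1/(z - 17750) = 1/(-6750 - 17750) = 1/(-24500) = -1/24500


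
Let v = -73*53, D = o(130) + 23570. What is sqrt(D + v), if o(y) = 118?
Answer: sqrt(19819) ≈ 140.78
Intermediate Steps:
D = 23688 (D = 118 + 23570 = 23688)
v = -3869 (v = -1*3869 = -3869)
sqrt(D + v) = sqrt(23688 - 3869) = sqrt(19819)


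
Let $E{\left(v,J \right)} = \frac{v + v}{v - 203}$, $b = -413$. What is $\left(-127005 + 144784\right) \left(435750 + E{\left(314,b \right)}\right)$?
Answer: $\frac{859950281962}{111} \approx 7.7473 \cdot 10^{9}$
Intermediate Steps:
$E{\left(v,J \right)} = \frac{2 v}{-203 + v}$
$\left(-127005 + 144784\right) \left(435750 + E{\left(314,b \right)}\right) = \left(-127005 + 144784\right) \left(435750 + 2 \cdot 314 \frac{1}{-203 + 314}\right) = 17779 \left(435750 + 2 \cdot 314 \cdot \frac{1}{111}\right) = 17779 \left(435750 + \frac{628}{111}\right) = 17779 \cdot \frac{48368878}{111} = \frac{859950281962}{111}$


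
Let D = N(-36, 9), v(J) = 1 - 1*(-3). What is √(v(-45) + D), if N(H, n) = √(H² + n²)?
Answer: √(4 + 9*√17) ≈ 6.4115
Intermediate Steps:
v(J) = 4 (v(J) = 1 + 3 = 4)
D = 9*√17 (D = √((-36)² + 9²) = √(1296 + 81) = √1377 = 9*√17 ≈ 37.108)
√(v(-45) + D) = √(4 + 9*√17)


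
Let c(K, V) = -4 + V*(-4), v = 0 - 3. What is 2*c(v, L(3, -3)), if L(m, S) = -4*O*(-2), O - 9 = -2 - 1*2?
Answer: -328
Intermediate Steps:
O = 5 (O = 9 + (-2 - 1*2) = 9 + (-2 - 2) = 9 - 4 = 5)
v = -3
L(m, S) = 40 (L(m, S) = -4*5*(-2) = -20*(-2) = 40)
c(K, V) = -4 - 4*V
2*c(v, L(3, -3)) = 2*(-4 - 4*40) = 2*(-4 - 160) = 2*(-164) = -328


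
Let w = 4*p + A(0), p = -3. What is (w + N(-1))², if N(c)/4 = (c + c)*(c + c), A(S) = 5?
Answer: 81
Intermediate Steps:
N(c) = 16*c² (N(c) = 4*((c + c)*(c + c)) = 4*((2*c)*(2*c)) = 4*(4*c²) = 16*c²)
w = -7 (w = 4*(-3) + 5 = -12 + 5 = -7)
(w + N(-1))² = (-7 + 16*(-1)²)² = (-7 + 16*1)² = (-7 + 16)² = 9² = 81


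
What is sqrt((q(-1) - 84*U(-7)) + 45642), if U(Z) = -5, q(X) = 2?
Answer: 4*sqrt(2879) ≈ 214.63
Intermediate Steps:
sqrt((q(-1) - 84*U(-7)) + 45642) = sqrt((2 - 84*(-5)) + 45642) = sqrt((2 + 420) + 45642) = sqrt(422 + 45642) = sqrt(46064) = 4*sqrt(2879)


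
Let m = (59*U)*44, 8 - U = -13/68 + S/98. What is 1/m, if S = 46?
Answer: 833/16698121 ≈ 4.9886e-5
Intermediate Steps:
U = 25729/3332 (U = 8 - (-13/68 + 46/98) = 8 - (-13*1/68 + 46*(1/98)) = 8 - (-13/68 + 23/49) = 8 - 1*927/3332 = 8 - 927/3332 = 25729/3332 ≈ 7.7218)
m = 16698121/833 (m = (59*(25729/3332))*44 = (1518011/3332)*44 = 16698121/833 ≈ 20046.)
1/m = 1/(16698121/833) = 833/16698121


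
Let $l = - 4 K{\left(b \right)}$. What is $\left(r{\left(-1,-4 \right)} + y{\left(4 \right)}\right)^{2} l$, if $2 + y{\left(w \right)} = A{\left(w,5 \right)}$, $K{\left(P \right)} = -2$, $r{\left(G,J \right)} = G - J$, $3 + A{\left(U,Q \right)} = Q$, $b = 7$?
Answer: $72$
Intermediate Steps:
$A{\left(U,Q \right)} = -3 + Q$
$y{\left(w \right)} = 0$ ($y{\left(w \right)} = -2 + \left(-3 + 5\right) = -2 + 2 = 0$)
$l = 8$ ($l = \left(-4\right) \left(-2\right) = 8$)
$\left(r{\left(-1,-4 \right)} + y{\left(4 \right)}\right)^{2} l = \left(\left(-1 - -4\right) + 0\right)^{2} \cdot 8 = \left(\left(-1 + 4\right) + 0\right)^{2} \cdot 8 = \left(3 + 0\right)^{2} \cdot 8 = 3^{2} \cdot 8 = 9 \cdot 8 = 72$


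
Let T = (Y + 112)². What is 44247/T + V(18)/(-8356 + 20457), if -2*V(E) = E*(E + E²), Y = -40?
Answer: 173158865/20910528 ≈ 8.2809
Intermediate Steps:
T = 5184 (T = (-40 + 112)² = 72² = 5184)
V(E) = -E*(E + E²)/2
44247/T + V(18)/(-8356 + 20457) = 44247/5184 + ((½)*18²*(-1 - 1*18))/(-8356 + 20457) = 44247*(1/5184) + ((½)*324*(-1 - 18))/12101 = 14749/1728 + ((½)*324*(-19))*(1/12101) = 14749/1728 - 3078*1/12101 = 14749/1728 - 3078/12101 = 173158865/20910528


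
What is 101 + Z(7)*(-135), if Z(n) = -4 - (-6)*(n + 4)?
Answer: -8269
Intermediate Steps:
Z(n) = 20 + 6*n (Z(n) = -4 - (-6)*(4 + n) = -4 - 3*(-8 - 2*n) = -4 + (24 + 6*n) = 20 + 6*n)
101 + Z(7)*(-135) = 101 + (20 + 6*7)*(-135) = 101 + (20 + 42)*(-135) = 101 + 62*(-135) = 101 - 8370 = -8269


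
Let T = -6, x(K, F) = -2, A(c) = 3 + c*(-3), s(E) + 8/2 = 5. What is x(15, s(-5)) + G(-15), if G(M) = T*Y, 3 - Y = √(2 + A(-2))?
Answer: -20 + 6*√11 ≈ -0.10025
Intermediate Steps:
s(E) = 1 (s(E) = -4 + 5 = 1)
A(c) = 3 - 3*c
Y = 3 - √11 (Y = 3 - √(2 + (3 - 3*(-2))) = 3 - √(2 + (3 + 6)) = 3 - √(2 + 9) = 3 - √11 ≈ -0.31662)
G(M) = -18 + 6*√11 (G(M) = -6*(3 - √11) = -18 + 6*√11)
x(15, s(-5)) + G(-15) = -2 + (-18 + 6*√11) = -20 + 6*√11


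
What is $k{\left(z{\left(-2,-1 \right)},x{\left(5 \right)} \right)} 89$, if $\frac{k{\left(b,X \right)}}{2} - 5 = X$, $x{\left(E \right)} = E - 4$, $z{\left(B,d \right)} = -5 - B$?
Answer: $1068$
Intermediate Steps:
$x{\left(E \right)} = -4 + E$
$k{\left(b,X \right)} = 10 + 2 X$
$k{\left(z{\left(-2,-1 \right)},x{\left(5 \right)} \right)} 89 = \left(10 + 2 \left(-4 + 5\right)\right) 89 = \left(10 + 2 \cdot 1\right) 89 = \left(10 + 2\right) 89 = 12 \cdot 89 = 1068$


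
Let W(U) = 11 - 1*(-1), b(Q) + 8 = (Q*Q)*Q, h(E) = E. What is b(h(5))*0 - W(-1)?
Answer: -12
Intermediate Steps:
b(Q) = -8 + Q³ (b(Q) = -8 + (Q*Q)*Q = -8 + Q²*Q = -8 + Q³)
W(U) = 12 (W(U) = 11 + 1 = 12)
b(h(5))*0 - W(-1) = (-8 + 5³)*0 - 1*12 = (-8 + 125)*0 - 12 = 117*0 - 12 = 0 - 12 = -12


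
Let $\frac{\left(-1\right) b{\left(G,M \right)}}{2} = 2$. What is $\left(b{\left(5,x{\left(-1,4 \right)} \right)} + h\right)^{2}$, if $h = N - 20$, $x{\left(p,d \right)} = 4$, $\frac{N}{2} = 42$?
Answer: $3600$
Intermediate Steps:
$N = 84$ ($N = 2 \cdot 42 = 84$)
$b{\left(G,M \right)} = -4$ ($b{\left(G,M \right)} = \left(-2\right) 2 = -4$)
$h = 64$ ($h = 84 - 20 = 64$)
$\left(b{\left(5,x{\left(-1,4 \right)} \right)} + h\right)^{2} = \left(-4 + 64\right)^{2} = 60^{2} = 3600$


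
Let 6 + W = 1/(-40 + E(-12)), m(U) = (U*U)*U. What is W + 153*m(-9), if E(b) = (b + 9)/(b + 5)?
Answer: -30897418/277 ≈ -1.1154e+5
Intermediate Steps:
m(U) = U³ (m(U) = U²*U = U³)
E(b) = (9 + b)/(5 + b)
W = -1669/277 (W = -6 + 1/(-40 + (9 - 12)/(5 - 12)) = -6 + 1/(-40 - 3/(-7)) = -6 + 1/(-40 - ⅐*(-3)) = -6 + 1/(-40 + 3/7) = -6 + 1/(-277/7) = -6 - 7/277 = -1669/277 ≈ -6.0253)
W + 153*m(-9) = -1669/277 + 153*(-9)³ = -1669/277 + 153*(-729) = -1669/277 - 111537 = -30897418/277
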